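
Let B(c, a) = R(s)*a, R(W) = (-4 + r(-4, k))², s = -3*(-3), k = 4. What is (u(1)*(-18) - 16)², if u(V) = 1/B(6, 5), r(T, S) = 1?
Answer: 6724/25 ≈ 268.96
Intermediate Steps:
s = 9
R(W) = 9 (R(W) = (-4 + 1)² = (-3)² = 9)
B(c, a) = 9*a
u(V) = 1/45 (u(V) = 1/(9*5) = 1/45)
(u(1)*(-18) - 16)² = ((1/45)*(-18) - 16)² = (-⅖ - 16)² = (-82/5)² = 6724/25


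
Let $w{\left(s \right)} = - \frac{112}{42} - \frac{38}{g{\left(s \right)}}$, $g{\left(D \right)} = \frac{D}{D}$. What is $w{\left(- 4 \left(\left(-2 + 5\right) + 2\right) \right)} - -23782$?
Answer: $\frac{71224}{3} \approx 23741.0$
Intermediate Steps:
$g{\left(D \right)} = 1$
$w{\left(s \right)} = - \frac{122}{3}$ ($w{\left(s \right)} = - \frac{112}{42} - \frac{38}{1} = \left(-112\right) \frac{1}{42} - 38 = - \frac{8}{3} - 38 = - \frac{122}{3}$)
$w{\left(- 4 \left(\left(-2 + 5\right) + 2\right) \right)} - -23782 = - \frac{122}{3} - -23782 = - \frac{122}{3} + 23782 = \frac{71224}{3}$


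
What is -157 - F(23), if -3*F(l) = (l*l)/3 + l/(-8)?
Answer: -7141/72 ≈ -99.181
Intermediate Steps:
F(l) = -l²/9 + l/24 (F(l) = -((l*l)/3 + l/(-8))/3 = -(l²*(⅓) + l*(-⅛))/3 = -(l²/3 - l/8)/3 = -(-l/8 + l²/3)/3 = -l²/9 + l/24)
-157 - F(23) = -157 - 23*(3 - 8*23)/72 = -157 - 23*(3 - 184)/72 = -157 - 23*(-181)/72 = -157 - 1*(-4163/72) = -157 + 4163/72 = -7141/72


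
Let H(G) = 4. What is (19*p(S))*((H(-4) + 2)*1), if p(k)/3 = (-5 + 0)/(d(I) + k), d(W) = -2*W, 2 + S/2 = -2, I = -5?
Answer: -855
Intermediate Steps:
S = -8 (S = -4 + 2*(-2) = -4 - 4 = -8)
p(k) = -15/(10 + k) (p(k) = 3*((-5 + 0)/(-2*(-5) + k)) = 3*(-5/(10 + k)) = -15/(10 + k))
(19*p(S))*((H(-4) + 2)*1) = (19*(-15/(10 - 8)))*((4 + 2)*1) = (19*(-15/2))*(6*1) = (19*(-15*½))*6 = (19*(-15/2))*6 = -285/2*6 = -855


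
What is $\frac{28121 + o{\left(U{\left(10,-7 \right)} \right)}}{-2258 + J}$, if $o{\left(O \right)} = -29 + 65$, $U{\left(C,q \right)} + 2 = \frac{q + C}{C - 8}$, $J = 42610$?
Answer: $\frac{28157}{40352} \approx 0.69778$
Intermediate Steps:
$U{\left(C,q \right)} = -2 + \frac{C + q}{-8 + C}$ ($U{\left(C,q \right)} = -2 + \frac{q + C}{C - 8} = -2 + \frac{C + q}{-8 + C}$)
$o{\left(O \right)} = 36$
$\frac{28121 + o{\left(U{\left(10,-7 \right)} \right)}}{-2258 + J} = \frac{28121 + 36}{-2258 + 42610} = \frac{28157}{40352}$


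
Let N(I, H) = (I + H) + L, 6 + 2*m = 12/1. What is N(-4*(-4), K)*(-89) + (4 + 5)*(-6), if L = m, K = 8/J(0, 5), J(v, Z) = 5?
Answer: -9437/5 ≈ -1887.4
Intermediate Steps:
K = 8/5 ≈ 1.6000
m = 3 (m = -3 + (12/1)/2 = -3 + (12*1)/2 = -3 + (½)*12 = -3 + 6 = 3)
L = 3
N(I, H) = 3 + H + I (N(I, H) = (I + H) + 3 = (H + I) + 3 = 3 + H + I)
N(-4*(-4), K)*(-89) + (4 + 5)*(-6) = (3 + 8/5 - 4*(-4))*(-89) + (4 + 5)*(-6) = (3 + 8/5 + 16)*(-89) + 9*(-6) = (103/5)*(-89) - 54 = -9167/5 - 54 = -9437/5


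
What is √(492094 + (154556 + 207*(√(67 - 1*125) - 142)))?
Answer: 3*√(68584 + 23*I*√58) ≈ 785.66 + 1.0033*I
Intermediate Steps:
√(492094 + (154556 + 207*(√(67 - 1*125) - 142))) = √(492094 + (154556 + 207*(√(67 - 125) - 142))) = √(492094 + (154556 + 207*(√(-58) - 142))) = √(492094 + (154556 + 207*(I*√58 - 142))) = √(492094 + (154556 + 207*(-142 + I*√58))) = √(492094 + (154556 + (-29394 + 207*I*√58))) = √(492094 + (125162 + 207*I*√58)) = √(617256 + 207*I*√58)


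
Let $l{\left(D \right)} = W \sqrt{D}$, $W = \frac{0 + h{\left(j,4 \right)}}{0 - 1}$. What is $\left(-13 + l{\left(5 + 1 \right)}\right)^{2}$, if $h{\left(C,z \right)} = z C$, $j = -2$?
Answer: $553 - 208 \sqrt{6} \approx 43.506$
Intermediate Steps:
$h{\left(C,z \right)} = C z$
$W = 8$ ($W = \frac{0 - 8}{0 - 1} = \frac{0 - 8}{-1} = \left(-8\right) \left(-1\right) = 8$)
$l{\left(D \right)} = 8 \sqrt{D}$
$\left(-13 + l{\left(5 + 1 \right)}\right)^{2} = \left(-13 + 8 \sqrt{5 + 1}\right)^{2} = \left(-13 + 8 \sqrt{6}\right)^{2}$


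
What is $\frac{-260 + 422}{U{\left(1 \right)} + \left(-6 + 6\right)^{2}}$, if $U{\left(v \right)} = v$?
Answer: $162$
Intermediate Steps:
$\frac{-260 + 422}{U{\left(1 \right)} + \left(-6 + 6\right)^{2}} = \frac{-260 + 422}{1 + \left(-6 + 6\right)^{2}} = \frac{162}{1 + 0^{2}} = \frac{162}{1 + 0} = \frac{162}{1} = 162 \cdot 1 = 162$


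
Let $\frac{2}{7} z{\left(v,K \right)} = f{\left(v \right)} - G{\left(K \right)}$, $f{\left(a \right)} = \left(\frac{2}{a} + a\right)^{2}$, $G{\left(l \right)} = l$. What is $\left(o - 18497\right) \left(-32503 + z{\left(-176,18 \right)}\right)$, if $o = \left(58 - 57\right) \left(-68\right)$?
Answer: $- \frac{21813534128035}{15488} \approx -1.4084 \cdot 10^{9}$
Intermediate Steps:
$o = -68$ ($o = 1 \left(-68\right) = -68$)
$f{\left(a \right)} = \left(a + \frac{2}{a}\right)^{2}$
$z{\left(v,K \right)} = - \frac{7 K}{2} + \frac{7 \left(2 + v^{2}\right)^{2}}{2 v^{2}}$ ($z{\left(v,K \right)} = \frac{7 \left(\frac{\left(2 + v^{2}\right)^{2}}{v^{2}} - K\right)}{2} = \frac{7 \left(- K + \frac{\left(2 + v^{2}\right)^{2}}{v^{2}}\right)}{2} = - \frac{7 K}{2} + \frac{7 \left(2 + v^{2}\right)^{2}}{2 v^{2}}$)
$\left(o - 18497\right) \left(-32503 + z{\left(-176,18 \right)}\right) = \left(-68 - 18497\right) \left(-32503 - \left(63 - \frac{7 \left(2 + \left(-176\right)^{2}\right)^{2}}{2 \cdot 30976}\right)\right) = - 18565 \left(-32503 - \left(63 - \frac{7 \left(2 + 30976\right)^{2}}{61952}\right)\right) = - 18565 \left(-32503 - \left(63 - \frac{7 \cdot 30978^{2}}{61952}\right)\right) = - 18565 \left(-32503 - \left(63 - \frac{1679363847}{15488}\right)\right) = - 18565 \left(-32503 + \left(-63 + \frac{1679363847}{15488}\right)\right) = - 18565 \left(-32503 + \frac{1678388103}{15488}\right) = \left(-18565\right) \frac{1174981639}{15488} = - \frac{21813534128035}{15488}$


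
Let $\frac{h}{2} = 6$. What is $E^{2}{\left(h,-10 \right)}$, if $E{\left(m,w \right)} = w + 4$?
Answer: $36$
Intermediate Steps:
$h = 12$ ($h = 2 \cdot 6 = 12$)
$E{\left(m,w \right)} = 4 + w$
$E^{2}{\left(h,-10 \right)} = \left(4 - 10\right)^{2} = \left(-6\right)^{2} = 36$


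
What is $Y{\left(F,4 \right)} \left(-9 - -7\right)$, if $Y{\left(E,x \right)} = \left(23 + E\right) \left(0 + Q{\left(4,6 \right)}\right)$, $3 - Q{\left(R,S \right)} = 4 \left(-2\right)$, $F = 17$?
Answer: $-880$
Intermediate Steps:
$Q{\left(R,S \right)} = 11$ ($Q{\left(R,S \right)} = 3 - 4 \left(-2\right) = 3 - -8 = 3 + 8 = 11$)
$Y{\left(E,x \right)} = 253 + 11 E$ ($Y{\left(E,x \right)} = \left(23 + E\right) \left(0 + 11\right) = \left(23 + E\right) 11 = 253 + 11 E$)
$Y{\left(F,4 \right)} \left(-9 - -7\right) = \left(253 + 11 \cdot 17\right) \left(-9 - -7\right) = \left(253 + 187\right) \left(-9 + 7\right) = 440 \left(-2\right) = -880$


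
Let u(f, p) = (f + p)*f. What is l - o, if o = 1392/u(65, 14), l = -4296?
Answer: -22061352/5135 ≈ -4296.3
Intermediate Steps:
u(f, p) = f*(f + p)
o = 1392/5135 (o = 1392/((65*(65 + 14))) = 1392/((65*79)) = 1392/5135 ≈ 0.27108)
l - o = -4296 - 1*1392/5135 = -4296 - 1392/5135 = -22061352/5135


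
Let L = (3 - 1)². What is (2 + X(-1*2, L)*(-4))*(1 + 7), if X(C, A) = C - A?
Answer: 208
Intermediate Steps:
L = 4 (L = 2² = 4)
(2 + X(-1*2, L)*(-4))*(1 + 7) = (2 + (-1*2 - 1*4)*(-4))*(1 + 7) = (2 + (-2 - 4)*(-4))*8 = (2 - 6*(-4))*8 = (2 + 24)*8 = 26*8 = 208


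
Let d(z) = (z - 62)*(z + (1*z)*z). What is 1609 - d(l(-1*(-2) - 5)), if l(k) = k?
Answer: 1999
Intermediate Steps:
d(z) = (-62 + z)*(z + z²) (d(z) = (-62 + z)*(z + z*z) = (-62 + z)*(z + z²))
1609 - d(l(-1*(-2) - 5)) = 1609 - (-1*(-2) - 5)*(-62 + (-1*(-2) - 5)² - 61*(-1*(-2) - 5)) = 1609 - (2 - 5)*(-62 + (2 - 5)² - 61*(2 - 5)) = 1609 - (-3)*(-62 + (-3)² - 61*(-3)) = 1609 - (-3)*(-62 + 9 + 183) = 1609 - (-3)*130 = 1609 - 1*(-390) = 1609 + 390 = 1999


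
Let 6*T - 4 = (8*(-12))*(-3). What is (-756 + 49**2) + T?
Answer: 5081/3 ≈ 1693.7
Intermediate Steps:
T = 146/3 (T = 2/3 + ((8*(-12))*(-3))/6 = 2/3 + (-96*(-3))/6 = 2/3 + (1/6)*288 = 2/3 + 48 = 146/3 ≈ 48.667)
(-756 + 49**2) + T = (-756 + 49**2) + 146/3 = (-756 + 2401) + 146/3 = 1645 + 146/3 = 5081/3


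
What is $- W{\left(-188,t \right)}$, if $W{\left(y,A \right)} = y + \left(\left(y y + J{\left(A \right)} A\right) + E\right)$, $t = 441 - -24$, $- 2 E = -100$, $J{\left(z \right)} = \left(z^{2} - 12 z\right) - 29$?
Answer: $-97971646$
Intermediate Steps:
$J{\left(z \right)} = -29 + z^{2} - 12 z$
$E = 50$ ($E = \left(- \frac{1}{2}\right) \left(-100\right) = 50$)
$t = 465$ ($t = 441 + 24 = 465$)
$W{\left(y,A \right)} = 50 + y + y^{2} + A \left(-29 + A^{2} - 12 A\right)$ ($W{\left(y,A \right)} = y + \left(\left(y y + \left(-29 + A^{2} - 12 A\right) A\right) + 50\right) = y + \left(\left(y^{2} + A \left(-29 + A^{2} - 12 A\right)\right) + 50\right) = y + \left(50 + y^{2} + A \left(-29 + A^{2} - 12 A\right)\right) = 50 + y + y^{2} + A \left(-29 + A^{2} - 12 A\right)$)
$- W{\left(-188,t \right)} = - (50 - 188 + \left(-188\right)^{2} - 465 \left(29 - 465^{2} + 12 \cdot 465\right)) = - (50 - 188 + 35344 - 465 \left(29 - 216225 + 5580\right)) = - (50 - 188 + 35344 - 465 \left(-210616\right)) = - (50 - 188 + 35344 + 97936440) = \left(-1\right) 97971646 = -97971646$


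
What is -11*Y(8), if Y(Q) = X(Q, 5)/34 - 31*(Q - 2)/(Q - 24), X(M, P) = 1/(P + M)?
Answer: -226127/1768 ≈ -127.90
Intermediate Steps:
X(M, P) = 1/(M + P)
Y(Q) = 1/(34*(5 + Q)) - 31*(-2 + Q)/(-24 + Q) (Y(Q) = 1/((Q + 5)*34) - 31*(Q - 2)/(Q - 24) = (1/34)/(5 + Q) - 31*(-2 + Q)/(-24 + Q) = 1/(34*(5 + Q)) - 31*(-2 + Q)/(-24 + Q))
-11*Y(8) = -11*(-24 + 8 - 1054*(-2 + 8)*(5 + 8))/(34*(-24 + 8)*(5 + 8)) = -11*(-24 + 8 - 1054*6*13)/(34*(-16)*13) = -11*(-1)*(-24 + 8 - 82212)/(34*16*13) = -11*(-1)*(-82228)/(34*16*13) = -11*20557/1768 = -226127/1768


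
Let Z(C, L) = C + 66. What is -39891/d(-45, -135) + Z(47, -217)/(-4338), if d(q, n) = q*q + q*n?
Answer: -3221527/650700 ≈ -4.9509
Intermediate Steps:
d(q, n) = q**2 + n*q
Z(C, L) = 66 + C
-39891/d(-45, -135) + Z(47, -217)/(-4338) = -39891*(-1/(45*(-135 - 45))) + (66 + 47)/(-4338) = -39891/((-45*(-180))) + 113*(-1/4338) = -39891/8100 - 113/4338 = -39891*1/8100 - 113/4338 = -13297/2700 - 113/4338 = -3221527/650700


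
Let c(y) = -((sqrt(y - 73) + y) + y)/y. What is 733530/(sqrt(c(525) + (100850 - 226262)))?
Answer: -1833825*I*sqrt(42)/sqrt(32921175 + sqrt(113)) ≈ -2071.3*I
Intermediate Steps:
c(y) = -(sqrt(-73 + y) + 2*y)/y (c(y) = -((sqrt(-73 + y) + y) + y)/y = -((y + sqrt(-73 + y)) + y)/y = -(sqrt(-73 + y) + 2*y)/y)
733530/(sqrt(c(525) + (100850 - 226262))) = 733530/(sqrt((-2 - 1*sqrt(-73 + 525)/525) + (100850 - 226262))) = 733530/(sqrt((-2 - 1*1/525*sqrt(452)) - 125412)) = 733530/(sqrt((-2 - 1*1/525*2*sqrt(113)) - 125412)) = 733530/(sqrt((-2 - 2*sqrt(113)/525) - 125412)) = 733530/(sqrt(-125414 - 2*sqrt(113)/525)) = 733530/sqrt(-125414 - 2*sqrt(113)/525)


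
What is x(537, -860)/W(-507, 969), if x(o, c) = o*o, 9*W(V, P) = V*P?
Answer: -288369/54587 ≈ -5.2827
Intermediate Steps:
W(V, P) = P*V/9 (W(V, P) = (V*P)/9 = (P*V)/9 = P*V/9)
x(o, c) = o**2
x(537, -860)/W(-507, 969) = 537**2/(((1/9)*969*(-507))) = 288369/(-54587) = 288369*(-1/54587) = -288369/54587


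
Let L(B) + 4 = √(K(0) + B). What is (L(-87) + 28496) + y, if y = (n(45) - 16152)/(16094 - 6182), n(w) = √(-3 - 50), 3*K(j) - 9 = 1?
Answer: 11766523/413 + I*√753/3 + I*√53/9912 ≈ 28490.0 + 9.1477*I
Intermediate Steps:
K(j) = 10/3 (K(j) = 3 + (⅓)*1 = 3 + ⅓ = 10/3)
n(w) = I*√53 (n(w) = √(-53) = I*√53)
y = -673/413 + I*√53/9912 (y = (I*√53 - 16152)/(16094 - 6182) = (-16152 + I*√53)/9912 = (-16152 + I*√53)*(1/9912) = -673/413 + I*√53/9912 ≈ -1.6295 + 0.00073447*I)
L(B) = -4 + √(10/3 + B)
(L(-87) + 28496) + y = ((-4 + √(30 + 9*(-87))/3) + 28496) + (-673/413 + I*√53/9912) = ((-4 + √(30 - 783)/3) + 28496) + (-673/413 + I*√53/9912) = ((-4 + √(-753)/3) + 28496) + (-673/413 + I*√53/9912) = ((-4 + (I*√753)/3) + 28496) + (-673/413 + I*√53/9912) = ((-4 + I*√753/3) + 28496) + (-673/413 + I*√53/9912) = (28492 + I*√753/3) + (-673/413 + I*√53/9912) = 11766523/413 + I*√753/3 + I*√53/9912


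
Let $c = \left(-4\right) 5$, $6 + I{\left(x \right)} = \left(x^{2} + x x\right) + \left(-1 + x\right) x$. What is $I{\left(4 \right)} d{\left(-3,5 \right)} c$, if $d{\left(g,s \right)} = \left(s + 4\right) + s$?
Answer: $-10640$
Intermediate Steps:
$d{\left(g,s \right)} = 4 + 2 s$ ($d{\left(g,s \right)} = \left(4 + s\right) + s = 4 + 2 s$)
$I{\left(x \right)} = -6 + 2 x^{2} + x \left(-1 + x\right)$ ($I{\left(x \right)} = -6 + \left(\left(x^{2} + x x\right) + \left(-1 + x\right) x\right) = -6 + \left(\left(x^{2} + x^{2}\right) + x \left(-1 + x\right)\right) = -6 + \left(2 x^{2} + x \left(-1 + x\right)\right) = -6 + 2 x^{2} + x \left(-1 + x\right)$)
$c = -20$
$I{\left(4 \right)} d{\left(-3,5 \right)} c = \left(-6 - 4 + 3 \cdot 4^{2}\right) \left(4 + 2 \cdot 5\right) \left(-20\right) = \left(-6 - 4 + 3 \cdot 16\right) \left(4 + 10\right) \left(-20\right) = \left(-6 - 4 + 48\right) 14 \left(-20\right) = 38 \cdot 14 \left(-20\right) = 532 \left(-20\right) = -10640$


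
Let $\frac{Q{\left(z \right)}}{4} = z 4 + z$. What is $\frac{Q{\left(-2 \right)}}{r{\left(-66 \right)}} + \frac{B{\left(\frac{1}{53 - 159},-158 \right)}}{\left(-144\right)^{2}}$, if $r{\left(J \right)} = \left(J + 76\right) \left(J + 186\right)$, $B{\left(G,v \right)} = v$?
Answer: $- \frac{2123}{51840} \approx -0.040953$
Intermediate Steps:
$Q{\left(z \right)} = 20 z$ ($Q{\left(z \right)} = 4 \left(z 4 + z\right) = 4 \left(4 z + z\right) = 4 \cdot 5 z = 20 z$)
$r{\left(J \right)} = \left(76 + J\right) \left(186 + J\right)$
$\frac{Q{\left(-2 \right)}}{r{\left(-66 \right)}} + \frac{B{\left(\frac{1}{53 - 159},-158 \right)}}{\left(-144\right)^{2}} = \frac{20 \left(-2\right)}{14136 + \left(-66\right)^{2} + 262 \left(-66\right)} - \frac{158}{\left(-144\right)^{2}} = - \frac{40}{14136 + 4356 - 17292} - \frac{158}{20736} = - \frac{40}{1200} - \frac{79}{10368} = \left(-40\right) \frac{1}{1200} - \frac{79}{10368} = - \frac{1}{30} - \frac{79}{10368} = - \frac{2123}{51840}$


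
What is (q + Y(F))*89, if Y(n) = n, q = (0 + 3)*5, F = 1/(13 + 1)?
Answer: 18779/14 ≈ 1341.4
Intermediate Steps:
F = 1/14 ≈ 0.071429
q = 15 (q = 3*5 = 15)
(q + Y(F))*89 = (15 + 1/14)*89 = (211/14)*89 = 18779/14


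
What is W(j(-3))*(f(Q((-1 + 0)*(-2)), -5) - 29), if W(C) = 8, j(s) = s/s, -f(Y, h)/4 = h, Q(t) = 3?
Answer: -72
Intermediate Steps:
f(Y, h) = -4*h
j(s) = 1
W(j(-3))*(f(Q((-1 + 0)*(-2)), -5) - 29) = 8*(-4*(-5) - 29) = 8*(20 - 29) = 8*(-9) = -72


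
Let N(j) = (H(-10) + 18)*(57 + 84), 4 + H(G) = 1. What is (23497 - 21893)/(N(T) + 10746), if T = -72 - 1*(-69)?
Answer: 1604/12861 ≈ 0.12472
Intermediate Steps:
H(G) = -3 (H(G) = -4 + 1 = -3)
T = -3 (T = -72 + 69 = -3)
N(j) = 2115 (N(j) = (-3 + 18)*(57 + 84) = 15*141 = 2115)
(23497 - 21893)/(N(T) + 10746) = (23497 - 21893)/(2115 + 10746) = 1604/12861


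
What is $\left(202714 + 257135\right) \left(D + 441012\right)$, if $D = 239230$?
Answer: $312808603458$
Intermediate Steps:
$\left(202714 + 257135\right) \left(D + 441012\right) = \left(202714 + 257135\right) \left(239230 + 441012\right) = 459849 \cdot 680242 = 312808603458$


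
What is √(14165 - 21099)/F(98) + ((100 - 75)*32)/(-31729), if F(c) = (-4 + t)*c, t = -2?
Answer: -800/31729 - I*√6934/588 ≈ -0.025214 - 0.14162*I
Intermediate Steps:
F(c) = -6*c (F(c) = (-4 - 2)*c = -6*c)
√(14165 - 21099)/F(98) + ((100 - 75)*32)/(-31729) = √(14165 - 21099)/((-6*98)) + ((100 - 75)*32)/(-31729) = √(-6934)/(-588) + (25*32)*(-1/31729) = (I*√6934)*(-1/588) + 800*(-1/31729) = -I*√6934/588 - 800/31729 = -800/31729 - I*√6934/588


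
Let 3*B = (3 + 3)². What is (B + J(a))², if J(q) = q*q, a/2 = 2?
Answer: 784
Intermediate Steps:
a = 4 (a = 2*2 = 4)
J(q) = q²
B = 12 (B = (3 + 3)²/3 = (⅓)*6² = (⅓)*36 = 12)
(B + J(a))² = (12 + 4²)² = (12 + 16)² = 28² = 784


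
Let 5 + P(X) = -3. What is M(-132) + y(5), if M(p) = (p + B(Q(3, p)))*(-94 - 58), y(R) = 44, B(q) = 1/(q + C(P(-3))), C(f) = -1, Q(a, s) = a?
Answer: 20032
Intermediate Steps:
P(X) = -8 (P(X) = -5 - 3 = -8)
B(q) = 1/(-1 + q) (B(q) = 1/(q - 1) = 1/(-1 + q))
M(p) = -76 - 152*p (M(p) = (p + 1/(-1 + 3))*(-94 - 58) = (p + 1/2)*(-152) = (p + ½)*(-152) = (½ + p)*(-152) = -76 - 152*p)
M(-132) + y(5) = (-76 - 152*(-132)) + 44 = (-76 + 20064) + 44 = 19988 + 44 = 20032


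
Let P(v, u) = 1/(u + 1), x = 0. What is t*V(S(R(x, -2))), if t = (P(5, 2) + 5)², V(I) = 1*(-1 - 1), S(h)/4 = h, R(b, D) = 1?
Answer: -512/9 ≈ -56.889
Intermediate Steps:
S(h) = 4*h
P(v, u) = 1/(1 + u)
V(I) = -2 (V(I) = 1*(-2) = -2)
t = 256/9 (t = (1/(1 + 2) + 5)² = (1/3 + 5)² = (⅓ + 5)² = (16/3)² = 256/9 ≈ 28.444)
t*V(S(R(x, -2))) = (256/9)*(-2) = -512/9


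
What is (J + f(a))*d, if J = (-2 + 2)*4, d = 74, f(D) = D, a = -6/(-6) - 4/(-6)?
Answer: 370/3 ≈ 123.33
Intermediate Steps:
a = 5/3 (a = -6*(-1/6) - 4*(-1/6) = 1 + 2/3 = 5/3 ≈ 1.6667)
J = 0 (J = 0*4 = 0)
(J + f(a))*d = (0 + 5/3)*74 = (5/3)*74 = 370/3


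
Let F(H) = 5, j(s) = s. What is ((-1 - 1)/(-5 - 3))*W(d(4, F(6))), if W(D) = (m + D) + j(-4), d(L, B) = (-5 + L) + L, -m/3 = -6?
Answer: 17/4 ≈ 4.2500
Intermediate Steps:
m = 18 (m = -3*(-6) = 18)
d(L, B) = -5 + 2*L
W(D) = 14 + D (W(D) = (18 + D) - 4 = 14 + D)
((-1 - 1)/(-5 - 3))*W(d(4, F(6))) = ((-1 - 1)/(-5 - 3))*(14 + (-5 + 2*4)) = (-2/(-8))*(14 + (-5 + 8)) = (-2*(-⅛))*(14 + 3) = (¼)*17 = 17/4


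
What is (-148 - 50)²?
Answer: 39204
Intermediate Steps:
(-148 - 50)² = (-198)² = 39204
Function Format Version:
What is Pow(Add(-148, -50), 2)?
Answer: 39204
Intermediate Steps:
Pow(Add(-148, -50), 2) = Pow(-198, 2) = 39204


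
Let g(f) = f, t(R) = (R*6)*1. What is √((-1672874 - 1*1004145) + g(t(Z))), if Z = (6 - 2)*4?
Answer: I*√2676923 ≈ 1636.1*I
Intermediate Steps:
Z = 16 (Z = 4*4 = 16)
t(R) = 6*R (t(R) = (6*R)*1 = 6*R)
√((-1672874 - 1*1004145) + g(t(Z))) = √((-1672874 - 1*1004145) + 6*16) = √((-1672874 - 1004145) + 96) = √(-2677019 + 96) = √(-2676923) = I*√2676923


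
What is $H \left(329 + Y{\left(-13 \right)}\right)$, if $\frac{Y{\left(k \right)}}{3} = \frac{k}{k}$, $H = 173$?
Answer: $57436$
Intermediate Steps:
$Y{\left(k \right)} = 3$ ($Y{\left(k \right)} = 3 \frac{k}{k} = 3 \cdot 1 = 3$)
$H \left(329 + Y{\left(-13 \right)}\right) = 173 \left(329 + 3\right) = 173 \cdot 332 = 57436$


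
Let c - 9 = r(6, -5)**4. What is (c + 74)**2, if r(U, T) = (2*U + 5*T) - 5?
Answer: 11037393481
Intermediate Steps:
r(U, T) = -5 + 2*U + 5*T
c = 104985 (c = 9 + (-5 + 2*6 + 5*(-5))**4 = 9 + (-5 + 12 - 25)**4 = 9 + (-18)**4 = 9 + 104976 = 104985)
(c + 74)**2 = (104985 + 74)**2 = 105059**2 = 11037393481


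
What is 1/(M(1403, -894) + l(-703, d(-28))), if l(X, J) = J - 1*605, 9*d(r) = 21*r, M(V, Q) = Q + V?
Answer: -3/484 ≈ -0.0061983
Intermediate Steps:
d(r) = 7*r/3 (d(r) = (21*r)/9 = 7*r/3)
l(X, J) = -605 + J (l(X, J) = J - 605 = -605 + J)
1/(M(1403, -894) + l(-703, d(-28))) = 1/((-894 + 1403) + (-605 + (7/3)*(-28))) = 1/(509 + (-605 - 196/3)) = 1/(509 - 2011/3) = 1/(-484/3) = -3/484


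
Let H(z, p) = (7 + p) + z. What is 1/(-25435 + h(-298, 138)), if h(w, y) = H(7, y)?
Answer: -1/25283 ≈ -3.9552e-5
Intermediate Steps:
H(z, p) = 7 + p + z
h(w, y) = 14 + y (h(w, y) = 7 + y + 7 = 14 + y)
1/(-25435 + h(-298, 138)) = 1/(-25435 + (14 + 138)) = 1/(-25435 + 152) = 1/(-25283) = -1/25283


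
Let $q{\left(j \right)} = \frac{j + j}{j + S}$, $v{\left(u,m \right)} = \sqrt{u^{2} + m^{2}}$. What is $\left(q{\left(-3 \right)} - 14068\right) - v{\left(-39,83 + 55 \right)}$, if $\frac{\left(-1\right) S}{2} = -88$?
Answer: $- \frac{2433770}{173} - 3 \sqrt{2285} \approx -14211.0$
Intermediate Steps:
$S = 176$ ($S = \left(-2\right) \left(-88\right) = 176$)
$v{\left(u,m \right)} = \sqrt{m^{2} + u^{2}}$
$q{\left(j \right)} = \frac{2 j}{176 + j}$ ($q{\left(j \right)} = \frac{j + j}{j + 176} = \frac{2 j}{176 + j}$)
$\left(q{\left(-3 \right)} - 14068\right) - v{\left(-39,83 + 55 \right)} = \left(2 \left(-3\right) \frac{1}{176 - 3} - 14068\right) - \sqrt{\left(83 + 55\right)^{2} + \left(-39\right)^{2}} = \left(2 \left(-3\right) \frac{1}{173} - 14068\right) - \sqrt{138^{2} + 1521} = \left(2 \left(-3\right) \frac{1}{173} - 14068\right) - \sqrt{19044 + 1521} = \left(- \frac{6}{173} - 14068\right) - \sqrt{20565} = - \frac{2433770}{173} - 3 \sqrt{2285}$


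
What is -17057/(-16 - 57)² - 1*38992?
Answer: -207805425/5329 ≈ -38995.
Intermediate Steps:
-17057/(-16 - 57)² - 1*38992 = -17057/((-73)²) - 38992 = -17057/5329 - 38992 = -207805425/5329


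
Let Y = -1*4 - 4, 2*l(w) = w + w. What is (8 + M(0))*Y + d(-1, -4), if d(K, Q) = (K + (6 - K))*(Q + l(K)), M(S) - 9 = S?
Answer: -166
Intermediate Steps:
M(S) = 9 + S
l(w) = w (l(w) = (w + w)/2 = (2*w)/2 = w)
d(K, Q) = 6*K + 6*Q (d(K, Q) = (K + (6 - K))*(Q + K) = 6*(K + Q) = 6*K + 6*Q)
Y = -8 (Y = -4 - 4 = -8)
(8 + M(0))*Y + d(-1, -4) = (8 + (9 + 0))*(-8) + (6*(-1) + 6*(-4)) = (8 + 9)*(-8) + (-6 - 24) = 17*(-8) - 30 = -136 - 30 = -166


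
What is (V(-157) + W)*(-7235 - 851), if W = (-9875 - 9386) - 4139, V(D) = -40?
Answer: 189535840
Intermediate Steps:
W = -23400 (W = -19261 - 4139 = -23400)
(V(-157) + W)*(-7235 - 851) = (-40 - 23400)*(-7235 - 851) = -23440*(-8086) = 189535840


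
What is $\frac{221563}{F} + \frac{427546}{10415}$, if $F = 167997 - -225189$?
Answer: $\frac{170412680201}{4095032190} \approx 41.615$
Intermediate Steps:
$F = 393186$ ($F = 167997 + 225189 = 393186$)
$\frac{221563}{F} + \frac{427546}{10415} = \frac{221563}{393186} + \frac{427546}{10415} = \frac{170412680201}{4095032190}$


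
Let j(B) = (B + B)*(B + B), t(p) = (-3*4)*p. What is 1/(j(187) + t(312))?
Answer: 1/136132 ≈ 7.3458e-6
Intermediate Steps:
t(p) = -12*p
j(B) = 4*B**2 (j(B) = (2*B)*(2*B) = 4*B**2)
1/(j(187) + t(312)) = 1/(4*187**2 - 12*312) = 1/(4*34969 - 3744) = 1/(139876 - 3744) = 1/136132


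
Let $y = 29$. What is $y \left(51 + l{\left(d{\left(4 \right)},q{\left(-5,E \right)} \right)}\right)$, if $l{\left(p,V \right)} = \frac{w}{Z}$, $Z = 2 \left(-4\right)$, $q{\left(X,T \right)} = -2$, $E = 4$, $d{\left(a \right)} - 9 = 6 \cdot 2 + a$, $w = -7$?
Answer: $\frac{12035}{8} \approx 1504.4$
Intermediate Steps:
$d{\left(a \right)} = 21 + a$ ($d{\left(a \right)} = 9 + \left(6 \cdot 2 + a\right) = 9 + \left(12 + a\right) = 21 + a$)
$Z = -8$
$l{\left(p,V \right)} = \frac{7}{8}$ ($l{\left(p,V \right)} = - \frac{7}{-8} = \left(-7\right) \left(- \frac{1}{8}\right) = \frac{7}{8}$)
$y \left(51 + l{\left(d{\left(4 \right)},q{\left(-5,E \right)} \right)}\right) = 29 \left(51 + \frac{7}{8}\right) = 29 \cdot \frac{415}{8} = \frac{12035}{8}$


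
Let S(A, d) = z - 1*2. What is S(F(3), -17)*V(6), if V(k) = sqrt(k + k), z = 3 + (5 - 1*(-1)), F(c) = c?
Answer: 14*sqrt(3) ≈ 24.249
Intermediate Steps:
z = 9 (z = 3 + (5 + 1) = 3 + 6 = 9)
S(A, d) = 7 (S(A, d) = 9 - 1*2 = 9 - 2 = 7)
V(k) = sqrt(2)*sqrt(k) (V(k) = sqrt(2*k) = sqrt(2)*sqrt(k))
S(F(3), -17)*V(6) = 7*(sqrt(2)*sqrt(6)) = 7*(2*sqrt(3)) = 14*sqrt(3)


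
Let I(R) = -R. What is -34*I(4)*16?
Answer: 2176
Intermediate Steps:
-34*I(4)*16 = -(-34)*4*16 = -34*(-4)*16 = 136*16 = 2176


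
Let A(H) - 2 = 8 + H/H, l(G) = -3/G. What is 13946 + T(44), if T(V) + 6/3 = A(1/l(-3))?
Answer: 13955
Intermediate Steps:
A(H) = 11 (A(H) = 2 + (8 + H/H) = 2 + (8 + 1) = 2 + 9 = 11)
T(V) = 9 (T(V) = -2 + 11 = 9)
13946 + T(44) = 13946 + 9 = 13955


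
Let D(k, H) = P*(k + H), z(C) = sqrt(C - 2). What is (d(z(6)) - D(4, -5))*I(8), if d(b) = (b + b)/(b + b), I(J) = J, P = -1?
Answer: 0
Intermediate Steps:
z(C) = sqrt(-2 + C)
D(k, H) = -H - k (D(k, H) = -(k + H) = -(H + k) = -H - k)
d(b) = 1 (d(b) = (2*b)/((2*b)) = (2*b)*(1/(2*b)) = 1)
(d(z(6)) - D(4, -5))*I(8) = (1 - (-1*(-5) - 1*4))*8 = (1 - (5 - 4))*8 = (1 - 1*1)*8 = (1 - 1)*8 = 0*8 = 0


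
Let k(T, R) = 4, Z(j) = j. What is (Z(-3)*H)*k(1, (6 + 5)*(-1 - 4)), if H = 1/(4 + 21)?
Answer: -12/25 ≈ -0.48000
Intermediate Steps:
H = 1/25 ≈ 0.040000
(Z(-3)*H)*k(1, (6 + 5)*(-1 - 4)) = -3*1/25*4 = -3/25*4 = -12/25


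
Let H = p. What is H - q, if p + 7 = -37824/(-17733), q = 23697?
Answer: -140101736/5911 ≈ -23702.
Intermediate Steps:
p = -28769/5911 (p = -7 - 37824/(-17733) = -7 - 37824*(-1/17733) = -7 + 12608/5911 = -28769/5911 ≈ -4.8670)
H = -28769/5911 ≈ -4.8670
H - q = -28769/5911 - 1*23697 = -28769/5911 - 23697 = -140101736/5911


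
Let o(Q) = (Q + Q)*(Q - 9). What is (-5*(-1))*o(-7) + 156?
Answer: 1276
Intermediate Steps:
o(Q) = 2*Q*(-9 + Q) (o(Q) = (2*Q)*(-9 + Q) = 2*Q*(-9 + Q))
(-5*(-1))*o(-7) + 156 = (-5*(-1))*(2*(-7)*(-9 - 7)) + 156 = 5*(2*(-7)*(-16)) + 156 = 5*224 + 156 = 1120 + 156 = 1276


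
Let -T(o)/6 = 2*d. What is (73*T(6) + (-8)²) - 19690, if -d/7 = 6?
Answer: 17166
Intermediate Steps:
d = -42 (d = -7*6 = -42)
T(o) = 504 (T(o) = -12*(-42) = -6*(-84) = 504)
(73*T(6) + (-8)²) - 19690 = (73*504 + (-8)²) - 19690 = (36792 + 64) - 19690 = 36856 - 19690 = 17166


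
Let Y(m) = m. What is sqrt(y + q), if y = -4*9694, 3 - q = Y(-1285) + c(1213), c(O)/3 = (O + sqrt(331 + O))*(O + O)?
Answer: sqrt(-8865702 - 14556*sqrt(386)) ≈ 3025.2*I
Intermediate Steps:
c(O) = 6*O*(O + sqrt(331 + O)) (c(O) = 3*((O + sqrt(331 + O))*(O + O)) = 3*((O + sqrt(331 + O))*(2*O)) = 3*(2*O*(O + sqrt(331 + O))) = 6*O*(O + sqrt(331 + O)))
q = -8826926 - 14556*sqrt(386) (q = 3 - (-1285 + 6*1213*(1213 + sqrt(331 + 1213))) = 3 - (-1285 + 6*1213*(1213 + sqrt(1544))) = 3 - (-1285 + 6*1213*(1213 + 2*sqrt(386))) = 3 - (-1285 + (8828214 + 14556*sqrt(386))) = 3 - (8826929 + 14556*sqrt(386)) = 3 + (-8826929 - 14556*sqrt(386)) = -8826926 - 14556*sqrt(386) ≈ -9.1129e+6)
y = -38776
sqrt(y + q) = sqrt(-38776 + (-8826926 - 14556*sqrt(386))) = sqrt(-8865702 - 14556*sqrt(386))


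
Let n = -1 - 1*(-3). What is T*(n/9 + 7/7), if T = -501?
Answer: -1837/3 ≈ -612.33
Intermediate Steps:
n = 2 (n = -1 + 3 = 2)
T*(n/9 + 7/7) = -501*(2/9 + 7/7) = -501*(2*(⅑) + 7*(⅐)) = -501*(2/9 + 1) = -501*11/9 = -1837/3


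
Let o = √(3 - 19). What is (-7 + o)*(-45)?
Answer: 315 - 180*I ≈ 315.0 - 180.0*I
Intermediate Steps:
o = 4*I (o = √(-16) = 4*I ≈ 4.0*I)
(-7 + o)*(-45) = (-7 + 4*I)*(-45) = 315 - 180*I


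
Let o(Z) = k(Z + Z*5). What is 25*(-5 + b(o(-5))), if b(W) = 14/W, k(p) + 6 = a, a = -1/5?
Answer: -5625/31 ≈ -181.45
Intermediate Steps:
a = -⅕ (a = -1*⅕ = -⅕ ≈ -0.20000)
k(p) = -31/5 (k(p) = -6 - ⅕ = -31/5)
o(Z) = -31/5
25*(-5 + b(o(-5))) = 25*(-5 + 14/(-31/5)) = 25*(-5 + 14*(-5/31)) = 25*(-5 - 70/31) = 25*(-225/31) = -5625/31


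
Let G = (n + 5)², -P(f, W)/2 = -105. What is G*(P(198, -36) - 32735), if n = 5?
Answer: -3252500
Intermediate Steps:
P(f, W) = 210 (P(f, W) = -2*(-105) = 210)
G = 100 (G = (5 + 5)² = 10² = 100)
G*(P(198, -36) - 32735) = 100*(210 - 32735) = 100*(-32525) = -3252500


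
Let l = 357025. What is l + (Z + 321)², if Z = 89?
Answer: 525125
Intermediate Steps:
l + (Z + 321)² = 357025 + (89 + 321)² = 357025 + 410² = 357025 + 168100 = 525125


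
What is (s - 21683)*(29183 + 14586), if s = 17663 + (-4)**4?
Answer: -164746516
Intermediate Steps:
s = 17919 (s = 17663 + 256 = 17919)
(s - 21683)*(29183 + 14586) = (17919 - 21683)*(29183 + 14586) = -3764*43769 = -164746516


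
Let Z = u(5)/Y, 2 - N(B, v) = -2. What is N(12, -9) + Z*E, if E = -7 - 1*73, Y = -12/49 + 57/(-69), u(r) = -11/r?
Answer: -193524/1207 ≈ -160.33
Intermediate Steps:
Y = -1207/1127 (Y = -12*1/49 + 57*(-1/69) = -12/49 - 19/23 = -1207/1127 ≈ -1.0710)
N(B, v) = 4 (N(B, v) = 2 - 1*(-2) = 2 + 2 = 4)
Z = 12397/6035 (Z = (-11/5)/(-1207/1127) = -11*⅕*(-1127/1207) = -11/5*(-1127/1207) = 12397/6035 ≈ 2.0542)
E = -80 (E = -7 - 73 = -80)
N(12, -9) + Z*E = 4 + (12397/6035)*(-80) = 4 - 198352/1207 = -193524/1207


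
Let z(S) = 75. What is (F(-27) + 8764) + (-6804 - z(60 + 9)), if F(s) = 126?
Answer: 2011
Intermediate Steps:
(F(-27) + 8764) + (-6804 - z(60 + 9)) = (126 + 8764) + (-6804 - 1*75) = 8890 + (-6804 - 75) = 8890 - 6879 = 2011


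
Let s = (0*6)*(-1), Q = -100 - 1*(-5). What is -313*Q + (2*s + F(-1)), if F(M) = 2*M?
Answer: 29733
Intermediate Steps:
Q = -95 (Q = -100 + 5 = -95)
s = 0 (s = 0*(-1) = 0)
-313*Q + (2*s + F(-1)) = -313*(-95) + (2*0 + 2*(-1)) = 29735 + (0 - 2) = 29735 - 2 = 29733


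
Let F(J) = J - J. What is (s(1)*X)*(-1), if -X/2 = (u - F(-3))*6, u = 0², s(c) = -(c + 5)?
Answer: 0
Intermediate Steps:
s(c) = -5 - c (s(c) = -(5 + c) = -5 - c)
u = 0
F(J) = 0
X = 0 (X = -2*(0 - 1*0)*6 = -2*(0 + 0)*6 = -0*6 = -2*0 = 0)
(s(1)*X)*(-1) = ((-5 - 1*1)*0)*(-1) = ((-5 - 1)*0)*(-1) = -6*0*(-1) = 0*(-1) = 0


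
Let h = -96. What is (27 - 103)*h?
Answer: 7296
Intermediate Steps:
(27 - 103)*h = (27 - 103)*(-96) = -76*(-96) = 7296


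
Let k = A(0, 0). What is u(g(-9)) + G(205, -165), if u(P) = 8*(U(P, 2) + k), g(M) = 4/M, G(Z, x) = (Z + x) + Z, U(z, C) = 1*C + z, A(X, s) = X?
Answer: 2317/9 ≈ 257.44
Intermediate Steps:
U(z, C) = C + z
G(Z, x) = x + 2*Z
k = 0
u(P) = 16 + 8*P (u(P) = 8*((2 + P) + 0) = 8*(2 + P) = 16 + 8*P)
u(g(-9)) + G(205, -165) = (16 + 8*(4/(-9))) + (-165 + 2*205) = (16 + 8*(4*(-⅑))) + (-165 + 410) = (16 + 8*(-4/9)) + 245 = (16 - 32/9) + 245 = 112/9 + 245 = 2317/9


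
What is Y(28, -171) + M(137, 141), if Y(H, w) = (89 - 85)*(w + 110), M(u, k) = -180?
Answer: -424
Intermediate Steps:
Y(H, w) = 440 + 4*w (Y(H, w) = 4*(110 + w) = 440 + 4*w)
Y(28, -171) + M(137, 141) = (440 + 4*(-171)) - 180 = (440 - 684) - 180 = -244 - 180 = -424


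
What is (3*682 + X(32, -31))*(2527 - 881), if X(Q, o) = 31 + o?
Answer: 3367716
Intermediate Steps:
(3*682 + X(32, -31))*(2527 - 881) = (3*682 + (31 - 31))*(2527 - 881) = (2046 + 0)*1646 = 2046*1646 = 3367716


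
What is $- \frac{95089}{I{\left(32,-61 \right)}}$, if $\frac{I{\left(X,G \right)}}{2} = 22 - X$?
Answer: $\frac{95089}{20} \approx 4754.5$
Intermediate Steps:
$I{\left(X,G \right)} = 44 - 2 X$ ($I{\left(X,G \right)} = 2 \left(22 - X\right) = 44 - 2 X$)
$- \frac{95089}{I{\left(32,-61 \right)}} = - \frac{95089}{44 - 64} = - \frac{95089}{-20} = \left(-95089\right) \left(- \frac{1}{20}\right) = \frac{95089}{20}$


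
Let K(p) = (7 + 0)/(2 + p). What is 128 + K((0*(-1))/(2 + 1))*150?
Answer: 653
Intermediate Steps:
K(p) = 7/(2 + p)
128 + K((0*(-1))/(2 + 1))*150 = 128 + (7/(2 + (0*(-1))/(2 + 1)))*150 = 128 + (7/(2 + 0/3))*150 = 128 + (7/(2 + 0*(⅓)))*150 = 128 + (7/(2 + 0))*150 = 128 + (7/2)*150 = 128 + 525 = 653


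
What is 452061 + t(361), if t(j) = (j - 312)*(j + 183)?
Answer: 478717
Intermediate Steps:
t(j) = (-312 + j)*(183 + j)
452061 + t(361) = 452061 + (-57096 + 361**2 - 129*361) = 452061 + (-57096 + 130321 - 46569) = 452061 + 26656 = 478717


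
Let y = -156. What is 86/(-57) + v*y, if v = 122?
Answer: -1084910/57 ≈ -19034.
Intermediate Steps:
86/(-57) + v*y = 86/(-57) + 122*(-156) = 86*(-1/57) - 19032 = -86/57 - 19032 = -1084910/57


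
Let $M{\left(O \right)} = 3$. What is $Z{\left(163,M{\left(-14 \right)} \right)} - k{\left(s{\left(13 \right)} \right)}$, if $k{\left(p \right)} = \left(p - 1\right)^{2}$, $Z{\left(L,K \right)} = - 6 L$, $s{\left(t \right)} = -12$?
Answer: $-1147$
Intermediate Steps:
$k{\left(p \right)} = \left(-1 + p\right)^{2}$
$Z{\left(163,M{\left(-14 \right)} \right)} - k{\left(s{\left(13 \right)} \right)} = \left(-6\right) 163 - \left(-1 - 12\right)^{2} = -978 - \left(-13\right)^{2} = -978 - 169 = -1147$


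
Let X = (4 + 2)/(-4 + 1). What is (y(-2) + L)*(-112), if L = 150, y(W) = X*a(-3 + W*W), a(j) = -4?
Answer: -17696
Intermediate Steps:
X = -2 (X = 6/(-3) = 6*(-⅓) = -2)
y(W) = 8 (y(W) = -2*(-4) = 8)
(y(-2) + L)*(-112) = (8 + 150)*(-112) = 158*(-112) = -17696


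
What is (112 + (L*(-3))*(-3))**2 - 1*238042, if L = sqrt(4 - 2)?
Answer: -225336 + 2016*sqrt(2) ≈ -2.2249e+5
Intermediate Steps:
L = sqrt(2) ≈ 1.4142
(112 + (L*(-3))*(-3))**2 - 1*238042 = (112 + (sqrt(2)*(-3))*(-3))**2 - 1*238042 = (112 - 3*sqrt(2)*(-3))**2 - 238042 = (112 + 9*sqrt(2))**2 - 238042 = -238042 + (112 + 9*sqrt(2))**2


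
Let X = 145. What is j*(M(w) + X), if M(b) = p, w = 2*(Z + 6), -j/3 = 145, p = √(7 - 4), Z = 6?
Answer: -63075 - 435*√3 ≈ -63828.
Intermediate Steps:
p = √3 ≈ 1.7320
j = -435 (j = -3*145 = -435)
w = 24 (w = 2*(6 + 6) = 2*12 = 24)
M(b) = √3
j*(M(w) + X) = -435*(√3 + 145) = -435*(145 + √3) = -63075 - 435*√3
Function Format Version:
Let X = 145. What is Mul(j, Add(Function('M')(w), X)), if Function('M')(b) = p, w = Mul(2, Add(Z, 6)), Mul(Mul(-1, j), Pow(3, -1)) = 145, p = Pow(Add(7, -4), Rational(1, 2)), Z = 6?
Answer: Add(-63075, Mul(-435, Pow(3, Rational(1, 2)))) ≈ -63828.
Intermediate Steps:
p = Pow(3, Rational(1, 2)) ≈ 1.7320
j = -435 (j = Mul(-3, 145) = -435)
w = 24 (w = Mul(2, Add(6, 6)) = Mul(2, 12) = 24)
Function('M')(b) = Pow(3, Rational(1, 2))
Mul(j, Add(Function('M')(w), X)) = Mul(-435, Add(Pow(3, Rational(1, 2)), 145)) = Mul(-435, Add(145, Pow(3, Rational(1, 2)))) = Add(-63075, Mul(-435, Pow(3, Rational(1, 2))))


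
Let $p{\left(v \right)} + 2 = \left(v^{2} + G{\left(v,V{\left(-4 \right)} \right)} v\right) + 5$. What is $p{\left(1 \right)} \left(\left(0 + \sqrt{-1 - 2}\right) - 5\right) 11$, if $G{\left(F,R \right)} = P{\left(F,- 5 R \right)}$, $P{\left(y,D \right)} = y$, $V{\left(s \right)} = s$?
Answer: $-275 + 55 i \sqrt{3} \approx -275.0 + 95.263 i$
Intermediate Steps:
$G{\left(F,R \right)} = F$
$p{\left(v \right)} = 3 + 2 v^{2}$ ($p{\left(v \right)} = -2 + \left(\left(v^{2} + v v\right) + 5\right) = -2 + \left(\left(v^{2} + v^{2}\right) + 5\right) = -2 + \left(2 v^{2} + 5\right) = -2 + \left(5 + 2 v^{2}\right) = 3 + 2 v^{2}$)
$p{\left(1 \right)} \left(\left(0 + \sqrt{-1 - 2}\right) - 5\right) 11 = \left(3 + 2 \cdot 1^{2}\right) \left(\left(0 + \sqrt{-1 - 2}\right) - 5\right) 11 = \left(3 + 2 \cdot 1\right) \left(\left(0 + \sqrt{-3}\right) - 5\right) 11 = \left(3 + 2\right) \left(\left(0 + i \sqrt{3}\right) - 5\right) 11 = 5 \left(i \sqrt{3} - 5\right) 11 = 5 \left(-5 + i \sqrt{3}\right) 11 = \left(-25 + 5 i \sqrt{3}\right) 11 = -275 + 55 i \sqrt{3}$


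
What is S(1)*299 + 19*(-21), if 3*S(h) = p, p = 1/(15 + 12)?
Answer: -32020/81 ≈ -395.31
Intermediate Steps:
p = 1/27 ≈ 0.037037
S(h) = 1/81 (S(h) = (⅓)*(1/27) = 1/81)
S(1)*299 + 19*(-21) = (1/81)*299 + 19*(-21) = 299/81 - 399 = -32020/81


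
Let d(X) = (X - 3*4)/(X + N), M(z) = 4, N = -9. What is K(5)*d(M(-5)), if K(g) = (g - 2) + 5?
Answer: 64/5 ≈ 12.800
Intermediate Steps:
K(g) = 3 + g (K(g) = (-2 + g) + 5 = 3 + g)
d(X) = (-12 + X)/(-9 + X) (d(X) = (X - 3*4)/(X - 9) = (X - 12)/(-9 + X) = (-12 + X)/(-9 + X))
K(5)*d(M(-5)) = (3 + 5)*((-12 + 4)/(-9 + 4)) = 8*(-8/(-5)) = 8*(-⅕*(-8)) = 8*(8/5) = 64/5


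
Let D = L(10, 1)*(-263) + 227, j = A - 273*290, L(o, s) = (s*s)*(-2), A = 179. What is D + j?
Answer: -78238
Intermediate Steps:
L(o, s) = -2*s² (L(o, s) = s²*(-2) = -2*s²)
j = -78991 (j = 179 - 273*290 = 179 - 79170 = -78991)
D = 753 (D = -2*1²*(-263) + 227 = -2*1*(-263) + 227 = -2*(-263) + 227 = 526 + 227 = 753)
D + j = 753 - 78991 = -78238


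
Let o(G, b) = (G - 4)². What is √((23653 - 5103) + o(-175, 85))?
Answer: √50591 ≈ 224.92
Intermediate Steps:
o(G, b) = (-4 + G)²
√((23653 - 5103) + o(-175, 85)) = √((23653 - 5103) + (-4 - 175)²) = √(18550 + (-179)²) = √(18550 + 32041) = √50591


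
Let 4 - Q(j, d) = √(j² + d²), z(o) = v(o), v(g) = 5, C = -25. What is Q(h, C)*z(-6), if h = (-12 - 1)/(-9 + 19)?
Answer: 20 - √62669/2 ≈ -105.17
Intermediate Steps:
z(o) = 5
h = -13/10 ≈ -1.3000
Q(j, d) = 4 - √(d² + j²) (Q(j, d) = 4 - √(j² + d²) = 4 - √(d² + j²))
Q(h, C)*z(-6) = (4 - √((-25)² + (-13/10)²))*5 = (4 - √(625 + 169/100))*5 = (4 - √(62669/100))*5 = (4 - √62669/10)*5 = 20 - √62669/2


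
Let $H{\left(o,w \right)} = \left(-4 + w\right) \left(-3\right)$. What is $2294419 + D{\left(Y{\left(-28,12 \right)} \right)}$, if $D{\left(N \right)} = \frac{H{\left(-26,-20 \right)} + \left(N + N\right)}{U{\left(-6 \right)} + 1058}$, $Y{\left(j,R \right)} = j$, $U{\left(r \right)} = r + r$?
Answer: $\frac{1199981145}{523} \approx 2.2944 \cdot 10^{6}$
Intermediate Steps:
$U{\left(r \right)} = 2 r$
$H{\left(o,w \right)} = 12 - 3 w$
$D{\left(N \right)} = \frac{36}{523} + \frac{N}{523}$ ($D{\left(N \right)} = \frac{\left(12 - -60\right) + \left(N + N\right)}{2 \left(-6\right) + 1058} = \frac{\left(12 + 60\right) + 2 N}{-12 + 1058} = \frac{72 + 2 N}{1046} = \left(72 + 2 N\right) \frac{1}{1046} = \frac{36}{523} + \frac{N}{523}$)
$2294419 + D{\left(Y{\left(-28,12 \right)} \right)} = 2294419 + \left(\frac{36}{523} + \frac{1}{523} \left(-28\right)\right) = 2294419 + \left(\frac{36}{523} - \frac{28}{523}\right) = 2294419 + \frac{8}{523} = \frac{1199981145}{523}$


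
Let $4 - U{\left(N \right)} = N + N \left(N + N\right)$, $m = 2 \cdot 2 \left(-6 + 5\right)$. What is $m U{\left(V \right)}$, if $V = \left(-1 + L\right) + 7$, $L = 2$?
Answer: $528$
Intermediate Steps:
$m = -4$ ($m = 2 \cdot 2 \left(-1\right) = 2 \left(-2\right) = -4$)
$V = 8$ ($V = \left(-1 + 2\right) + 7 = 1 + 7 = 8$)
$U{\left(N \right)} = 4 - N - 2 N^{2}$ ($U{\left(N \right)} = 4 - \left(N + N \left(N + N\right)\right) = 4 - \left(N + N 2 N\right) = 4 - \left(N + 2 N^{2}\right) = 4 - N - 2 N^{2}$)
$m U{\left(V \right)} = - 4 \left(4 - 8 - 2 \cdot 8^{2}\right) = - 4 \left(4 - 8 - 128\right) = \left(-4\right) \left(-132\right) = 528$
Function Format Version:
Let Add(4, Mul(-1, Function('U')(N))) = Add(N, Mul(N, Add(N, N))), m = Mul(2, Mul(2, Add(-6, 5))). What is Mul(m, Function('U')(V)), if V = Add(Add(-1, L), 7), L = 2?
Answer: 528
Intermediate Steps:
m = -4 (m = Mul(2, Mul(2, -1)) = Mul(2, -2) = -4)
V = 8 (V = Add(Add(-1, 2), 7) = Add(1, 7) = 8)
Function('U')(N) = Add(4, Mul(-1, N), Mul(-2, Pow(N, 2))) (Function('U')(N) = Add(4, Mul(-1, Add(N, Mul(N, Add(N, N))))) = Add(4, Mul(-1, Add(N, Mul(N, Mul(2, N))))) = Add(4, Mul(-1, Add(N, Mul(2, Pow(N, 2))))) = Add(4, Add(Mul(-1, N), Mul(-2, Pow(N, 2)))) = Add(4, Mul(-1, N), Mul(-2, Pow(N, 2))))
Mul(m, Function('U')(V)) = Mul(-4, Add(4, Mul(-1, 8), Mul(-2, Pow(8, 2)))) = Mul(-4, Add(4, -8, Mul(-2, 64))) = Mul(-4, Add(4, -8, -128)) = Mul(-4, -132) = 528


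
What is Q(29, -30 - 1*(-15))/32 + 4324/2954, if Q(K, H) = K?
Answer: 112017/47264 ≈ 2.3700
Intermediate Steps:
Q(29, -30 - 1*(-15))/32 + 4324/2954 = 29/32 + 4324/2954 = 29*(1/32) + 4324*(1/2954) = 29/32 + 2162/1477 = 112017/47264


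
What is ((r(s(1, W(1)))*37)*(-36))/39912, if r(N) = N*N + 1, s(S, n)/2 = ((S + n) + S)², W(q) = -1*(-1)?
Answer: -36075/3326 ≈ -10.846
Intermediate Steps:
W(q) = 1
s(S, n) = 2*(n + 2*S)² (s(S, n) = 2*((S + n) + S)² = 2*(n + 2*S)²)
r(N) = 1 + N² (r(N) = N² + 1 = 1 + N²)
((r(s(1, W(1)))*37)*(-36))/39912 = (((1 + (2*(1 + 2*1)²)²)*37)*(-36))/39912 = (((1 + (2*(1 + 2)²)²)*37)*(-36))*(1/39912) = (((1 + (2*3²)²)*37)*(-36))*(1/39912) = (((1 + (2*9)²)*37)*(-36))*(1/39912) = (((1 + 18²)*37)*(-36))*(1/39912) = (((1 + 324)*37)*(-36))*(1/39912) = ((325*37)*(-36))*(1/39912) = (12025*(-36))*(1/39912) = -432900*1/39912 = -36075/3326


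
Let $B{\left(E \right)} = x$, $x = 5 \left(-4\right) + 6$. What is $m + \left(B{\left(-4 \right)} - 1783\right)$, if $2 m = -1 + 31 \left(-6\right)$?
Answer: $- \frac{3781}{2} \approx -1890.5$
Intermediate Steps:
$m = - \frac{187}{2}$ ($m = \frac{-1 + 31 \left(-6\right)}{2} = \frac{-1 - 186}{2} = \frac{1}{2} \left(-187\right) = - \frac{187}{2} \approx -93.5$)
$x = -14$ ($x = -20 + 6 = -14$)
$B{\left(E \right)} = -14$
$m + \left(B{\left(-4 \right)} - 1783\right) = - \frac{187}{2} - 1797 = - \frac{3781}{2}$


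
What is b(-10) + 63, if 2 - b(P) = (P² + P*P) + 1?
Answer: -136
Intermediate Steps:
b(P) = 1 - 2*P² (b(P) = 2 - ((P² + P*P) + 1) = 2 - ((P² + P²) + 1) = 2 - (2*P² + 1) = 2 - (1 + 2*P²) = 2 + (-1 - 2*P²) = 1 - 2*P²)
b(-10) + 63 = (1 - 2*(-10)²) + 63 = (1 - 2*100) + 63 = (1 - 200) + 63 = -199 + 63 = -136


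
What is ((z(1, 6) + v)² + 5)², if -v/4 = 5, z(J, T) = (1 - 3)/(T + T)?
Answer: 219662041/1296 ≈ 1.6949e+5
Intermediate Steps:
z(J, T) = -1/T (z(J, T) = -2*1/(2*T) = -1/T)
v = -20 (v = -4*5 = -20)
((z(1, 6) + v)² + 5)² = ((-1/6 - 20)² + 5)² = ((-1*⅙ - 20)² + 5)² = ((-⅙ - 20)² + 5)² = ((-121/6)² + 5)² = (14641/36 + 5)² = (14821/36)² = 219662041/1296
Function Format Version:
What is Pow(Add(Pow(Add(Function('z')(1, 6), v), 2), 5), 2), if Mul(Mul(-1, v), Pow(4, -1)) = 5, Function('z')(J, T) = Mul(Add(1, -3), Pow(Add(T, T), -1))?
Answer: Rational(219662041, 1296) ≈ 1.6949e+5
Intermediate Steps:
Function('z')(J, T) = Mul(-1, Pow(T, -1)) (Function('z')(J, T) = Mul(-2, Pow(Mul(2, T), -1)) = Mul(-2, Mul(Rational(1, 2), Pow(T, -1))) = Mul(-1, Pow(T, -1)))
v = -20 (v = Mul(-4, 5) = -20)
Pow(Add(Pow(Add(Function('z')(1, 6), v), 2), 5), 2) = Pow(Add(Pow(Add(Mul(-1, Pow(6, -1)), -20), 2), 5), 2) = Pow(Add(Pow(Add(Mul(-1, Rational(1, 6)), -20), 2), 5), 2) = Pow(Add(Pow(Add(Rational(-1, 6), -20), 2), 5), 2) = Pow(Add(Pow(Rational(-121, 6), 2), 5), 2) = Pow(Add(Rational(14641, 36), 5), 2) = Pow(Rational(14821, 36), 2) = Rational(219662041, 1296)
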